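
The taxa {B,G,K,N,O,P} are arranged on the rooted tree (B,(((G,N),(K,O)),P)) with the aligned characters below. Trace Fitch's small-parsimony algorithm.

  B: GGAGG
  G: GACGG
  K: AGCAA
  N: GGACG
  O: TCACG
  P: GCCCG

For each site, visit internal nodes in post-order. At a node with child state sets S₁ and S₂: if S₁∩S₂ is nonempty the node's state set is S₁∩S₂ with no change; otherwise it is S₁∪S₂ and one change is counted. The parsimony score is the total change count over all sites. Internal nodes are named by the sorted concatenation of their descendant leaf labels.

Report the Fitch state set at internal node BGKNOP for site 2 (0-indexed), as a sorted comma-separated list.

[col 0] GN: children G:{G}, N:{G} ∩→ {G}; cost 0
[col 0] KO: children K:{A}, O:{T} ∪→ {A,T}; cost 1
[col 0] GKNO: children GN:{G}, KO:{A,T} ∪→ {A,G,T}; cost 1
[col 0] GKNOP: children GKNO:{A,G,T}, P:{G} ∩→ {G}; cost 0
[col 0] BGKNOP: children B:{G}, GKNOP:{G} ∩→ {G}; cost 0
[col 1] GN: children G:{A}, N:{G} ∪→ {A,G}; cost 1
[col 1] KO: children K:{G}, O:{C} ∪→ {C,G}; cost 1
[col 1] GKNO: children GN:{A,G}, KO:{C,G} ∩→ {G}; cost 0
[col 1] GKNOP: children GKNO:{G}, P:{C} ∪→ {C,G}; cost 1
[col 1] BGKNOP: children B:{G}, GKNOP:{C,G} ∩→ {G}; cost 0
[col 2] GN: children G:{C}, N:{A} ∪→ {A,C}; cost 1
[col 2] KO: children K:{C}, O:{A} ∪→ {A,C}; cost 1
[col 2] GKNO: children GN:{A,C}, KO:{A,C} ∩→ {A,C}; cost 0
[col 2] GKNOP: children GKNO:{A,C}, P:{C} ∩→ {C}; cost 0
[col 2] BGKNOP: children B:{A}, GKNOP:{C} ∪→ {A,C}; cost 1
[col 3] GN: children G:{G}, N:{C} ∪→ {C,G}; cost 1
[col 3] KO: children K:{A}, O:{C} ∪→ {A,C}; cost 1
[col 3] GKNO: children GN:{C,G}, KO:{A,C} ∩→ {C}; cost 0
[col 3] GKNOP: children GKNO:{C}, P:{C} ∩→ {C}; cost 0
[col 3] BGKNOP: children B:{G}, GKNOP:{C} ∪→ {C,G}; cost 1
[col 4] GN: children G:{G}, N:{G} ∩→ {G}; cost 0
[col 4] KO: children K:{A}, O:{G} ∪→ {A,G}; cost 1
[col 4] GKNO: children GN:{G}, KO:{A,G} ∩→ {G}; cost 0
[col 4] GKNOP: children GKNO:{G}, P:{G} ∩→ {G}; cost 0
[col 4] BGKNOP: children B:{G}, GKNOP:{G} ∩→ {G}; cost 0
per-site changes: [2, 3, 3, 3, 1]; total = 12

A,C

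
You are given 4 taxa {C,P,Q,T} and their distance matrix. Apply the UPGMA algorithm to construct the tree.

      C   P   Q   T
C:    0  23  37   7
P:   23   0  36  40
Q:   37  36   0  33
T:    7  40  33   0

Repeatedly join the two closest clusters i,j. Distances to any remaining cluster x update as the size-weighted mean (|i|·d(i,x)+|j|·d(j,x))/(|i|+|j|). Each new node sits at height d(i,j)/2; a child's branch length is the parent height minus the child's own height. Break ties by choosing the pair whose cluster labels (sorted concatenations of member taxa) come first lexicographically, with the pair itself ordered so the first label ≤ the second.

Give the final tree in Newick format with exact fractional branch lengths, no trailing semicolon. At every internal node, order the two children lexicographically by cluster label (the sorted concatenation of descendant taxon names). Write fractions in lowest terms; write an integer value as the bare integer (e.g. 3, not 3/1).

(((C:7/2,T:7/2):49/4,P:63/4):23/12,Q:53/3)

iteration 1: select C,T (d=7); attach at lengths (7/2, 7/2); label the merged cluster CT
  updated: d(CT,P)=63/2, d(CT,Q)=35
iteration 2: select CT,P (d=63/2); attach at lengths (49/4, 63/4); label the merged cluster CPT
  updated: d(CPT,Q)=106/3
iteration 3: select CPT,Q (d=106/3); attach at lengths (23/12, 53/3); label the merged cluster CPQT
final tree: (((C:7/2,T:7/2):49/4,P:63/4):23/12,Q:53/3)
total length: 655/12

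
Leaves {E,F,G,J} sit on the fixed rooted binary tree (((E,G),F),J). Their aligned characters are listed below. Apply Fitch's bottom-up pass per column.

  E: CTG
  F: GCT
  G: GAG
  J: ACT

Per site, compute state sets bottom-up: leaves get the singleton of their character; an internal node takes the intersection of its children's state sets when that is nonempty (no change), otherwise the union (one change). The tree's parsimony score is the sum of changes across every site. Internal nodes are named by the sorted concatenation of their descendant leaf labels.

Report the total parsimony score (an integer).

5

EG@0: {C} ∪ {G} = {C,G} (union, +1)
EFG@0: {C,G} ∩ {G} = {G} (intersection, +0)
EFGJ@0: {G} ∪ {A} = {A,G} (union, +1)
EG@1: {T} ∪ {A} = {A,T} (union, +1)
EFG@1: {A,T} ∪ {C} = {A,C,T} (union, +1)
EFGJ@1: {A,C,T} ∩ {C} = {C} (intersection, +0)
EG@2: {G} ∩ {G} = {G} (intersection, +0)
EFG@2: {G} ∪ {T} = {G,T} (union, +1)
EFGJ@2: {G,T} ∩ {T} = {T} (intersection, +0)
per-site changes: [2, 2, 1]; total = 5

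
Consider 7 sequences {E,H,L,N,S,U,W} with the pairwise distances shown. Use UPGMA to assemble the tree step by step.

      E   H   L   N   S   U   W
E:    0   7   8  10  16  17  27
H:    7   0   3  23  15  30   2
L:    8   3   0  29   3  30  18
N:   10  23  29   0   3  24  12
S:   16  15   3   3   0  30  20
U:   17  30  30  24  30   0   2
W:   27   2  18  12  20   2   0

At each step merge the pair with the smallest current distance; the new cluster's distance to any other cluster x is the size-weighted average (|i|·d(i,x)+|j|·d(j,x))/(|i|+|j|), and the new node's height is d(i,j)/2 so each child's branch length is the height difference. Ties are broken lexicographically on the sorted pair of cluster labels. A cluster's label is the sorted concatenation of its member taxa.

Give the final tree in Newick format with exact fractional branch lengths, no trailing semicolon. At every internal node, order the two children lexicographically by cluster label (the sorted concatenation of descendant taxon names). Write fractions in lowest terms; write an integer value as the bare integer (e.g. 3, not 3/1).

((((E:5,N:5):2,(L:3/2,S:3/2):11/2):13/16,(H:1,W:1):109/16):157/48,U:133/12)

step 1: merge (H,W) at d=2; branch lengths H→1, W→1; new cluster HW
  updated: d(E,HW)=17, d(HW,L)=21/2, d(HW,N)=35/2, d(HW,S)=35/2, d(HW,U)=16
step 2: merge (L,S) at d=3; branch lengths L→3/2, S→3/2; new cluster LS
  updated: d(E,LS)=12, d(HW,LS)=14, d(LS,N)=16, d(LS,U)=30
step 3: merge (E,N) at d=10; branch lengths E→5, N→5; new cluster EN
  updated: d(EN,HW)=69/4, d(EN,LS)=14, d(EN,U)=41/2
step 4: merge (EN,LS) at d=14; branch lengths EN→2, LS→11/2; new cluster ELNS
  updated: d(ELNS,HW)=125/8, d(ELNS,U)=101/4
step 5: merge (ELNS,HW) at d=125/8; branch lengths ELNS→13/16, HW→109/16; new cluster EHLNSW
  updated: d(EHLNSW,U)=133/6
step 6: merge (EHLNSW,U) at d=133/6; branch lengths EHLNSW→157/48, U→133/12; new cluster EHLNSUW
final tree: ((((E:5,N:5):2,(L:3/2,S:3/2):11/2):13/16,(H:1,W:1):109/16):157/48,U:133/12)
total length: 2135/48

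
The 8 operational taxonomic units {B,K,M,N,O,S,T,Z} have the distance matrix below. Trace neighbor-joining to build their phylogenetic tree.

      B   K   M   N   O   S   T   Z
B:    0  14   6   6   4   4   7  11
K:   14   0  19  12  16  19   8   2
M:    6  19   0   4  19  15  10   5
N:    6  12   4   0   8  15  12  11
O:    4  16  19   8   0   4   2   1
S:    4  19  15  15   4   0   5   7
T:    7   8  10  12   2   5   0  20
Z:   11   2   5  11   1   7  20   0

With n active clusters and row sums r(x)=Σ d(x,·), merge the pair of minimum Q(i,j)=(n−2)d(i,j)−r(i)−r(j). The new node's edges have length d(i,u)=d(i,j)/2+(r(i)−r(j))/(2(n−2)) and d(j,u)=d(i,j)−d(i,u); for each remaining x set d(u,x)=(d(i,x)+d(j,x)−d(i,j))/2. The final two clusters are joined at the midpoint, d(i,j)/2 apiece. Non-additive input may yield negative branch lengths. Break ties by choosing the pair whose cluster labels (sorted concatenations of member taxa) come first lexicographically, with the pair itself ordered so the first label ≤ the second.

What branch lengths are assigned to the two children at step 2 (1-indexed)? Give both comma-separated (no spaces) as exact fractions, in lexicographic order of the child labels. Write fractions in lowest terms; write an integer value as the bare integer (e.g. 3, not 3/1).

iteration 1: select K,Z (d=2, Q=-135); attach at lengths (15/4, -7/4); label the merged cluster KZ
  updated: d(B,KZ)=23/2, d(KZ,M)=11, d(KZ,N)=21/2, d(KZ,O)=15/2, d(KZ,S)=12, d(KZ,T)=13
iteration 2: select M,N (d=4, Q=-201/2); attach at lengths (59/20, 21/20); label the merged cluster MN
  updated: d(B,MN)=4, d(KZ,MN)=35/4, d(MN,O)=23/2, d(MN,S)=13, d(MN,T)=9
iteration 3: select KZ,MN (d=35/4, Q=-64); attach at lengths (83/16, 57/16); label the merged cluster KMNZ
  updated: d(B,KMNZ)=27/8, d(KMNZ,O)=41/8, d(KMNZ,S)=65/8, d(KMNZ,T)=53/8
iteration 4: select B,KMNZ (d=27/8, Q=-63/2); attach at lengths (7/8, 5/2); label the merged cluster BKMNZ
  updated: d(BKMNZ,O)=23/8, d(BKMNZ,S)=35/8, d(BKMNZ,T)=41/8
iteration 5: select BKMNZ,S (d=35/8, Q=-17); attach at lengths (31/16, 39/16); label the merged cluster BKMNSZ
  updated: d(BKMNSZ,O)=5/4, d(BKMNSZ,T)=23/8
iteration 6: select BKMNSZ,O (d=5/4, Q=-49/8); attach at lengths (17/16, 3/16); label the merged cluster BKMNOSZ
  updated: d(BKMNOSZ,T)=29/16
iteration 7: select BKMNOSZ,T (d=29/16); attach at lengths (29/32, 29/32); label the merged cluster BKMNOSTZ
final tree: ((((B:7/8,((K:15/4,Z:-7/4):83/16,(M:59/20,N:21/20):57/16):5/2):31/16,S:39/16):17/16,O:3/16):29/32,T:29/32)
total length: 409/16

59/20,21/20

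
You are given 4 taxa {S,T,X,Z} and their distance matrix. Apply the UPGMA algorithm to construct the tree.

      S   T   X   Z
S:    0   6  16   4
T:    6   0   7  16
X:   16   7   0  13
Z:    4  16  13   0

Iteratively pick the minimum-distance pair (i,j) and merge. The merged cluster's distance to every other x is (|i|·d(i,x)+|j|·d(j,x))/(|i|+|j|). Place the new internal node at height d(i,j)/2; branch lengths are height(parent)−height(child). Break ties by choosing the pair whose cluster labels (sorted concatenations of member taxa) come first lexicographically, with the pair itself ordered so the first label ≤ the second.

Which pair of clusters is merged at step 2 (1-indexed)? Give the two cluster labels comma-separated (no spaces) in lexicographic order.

iteration 1: select S,Z (d=4); attach at lengths (2, 2); label the merged cluster SZ
  updated: d(SZ,T)=11, d(SZ,X)=29/2
iteration 2: select T,X (d=7); attach at lengths (7/2, 7/2); label the merged cluster TX
  updated: d(SZ,TX)=51/4
iteration 3: select SZ,TX (d=51/4); attach at lengths (35/8, 23/8); label the merged cluster STXZ
final tree: ((S:2,Z:2):35/8,(T:7/2,X:7/2):23/8)
total length: 73/4

T,X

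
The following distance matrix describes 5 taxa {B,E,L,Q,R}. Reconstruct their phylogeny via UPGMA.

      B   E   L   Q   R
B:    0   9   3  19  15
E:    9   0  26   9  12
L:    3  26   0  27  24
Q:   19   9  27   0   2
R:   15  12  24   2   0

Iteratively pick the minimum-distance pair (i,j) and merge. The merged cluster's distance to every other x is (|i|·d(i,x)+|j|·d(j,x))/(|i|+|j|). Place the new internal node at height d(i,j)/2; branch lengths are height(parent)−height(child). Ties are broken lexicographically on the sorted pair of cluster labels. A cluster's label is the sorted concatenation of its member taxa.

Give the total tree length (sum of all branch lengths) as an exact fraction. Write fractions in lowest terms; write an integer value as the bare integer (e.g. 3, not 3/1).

111/4

step 1: merge (Q,R) at d=2; branch lengths Q→1, R→1; new cluster QR
  updated: d(B,QR)=17, d(E,QR)=21/2, d(L,QR)=51/2
step 2: merge (B,L) at d=3; branch lengths B→3/2, L→3/2; new cluster BL
  updated: d(BL,E)=35/2, d(BL,QR)=85/4
step 3: merge (E,QR) at d=21/2; branch lengths E→21/4, QR→17/4; new cluster EQR
  updated: d(BL,EQR)=20
step 4: merge (BL,EQR) at d=20; branch lengths BL→17/2, EQR→19/4; new cluster BELQR
final tree: ((B:3/2,L:3/2):17/2,(E:21/4,(Q:1,R:1):17/4):19/4)
total length: 111/4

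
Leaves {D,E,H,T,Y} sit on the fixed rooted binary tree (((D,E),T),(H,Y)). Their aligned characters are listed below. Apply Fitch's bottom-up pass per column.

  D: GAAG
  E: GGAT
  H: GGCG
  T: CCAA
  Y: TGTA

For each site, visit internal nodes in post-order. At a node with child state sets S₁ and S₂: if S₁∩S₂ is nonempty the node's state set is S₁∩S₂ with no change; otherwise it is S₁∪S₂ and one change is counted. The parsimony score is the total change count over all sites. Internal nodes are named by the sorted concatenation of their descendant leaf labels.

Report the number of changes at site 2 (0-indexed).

[col 0] DE: children D:{G}, E:{G} ∩→ {G}; cost 0
[col 0] DET: children DE:{G}, T:{C} ∪→ {C,G}; cost 1
[col 0] HY: children H:{G}, Y:{T} ∪→ {G,T}; cost 1
[col 0] DEHTY: children DET:{C,G}, HY:{G,T} ∩→ {G}; cost 0
[col 1] DE: children D:{A}, E:{G} ∪→ {A,G}; cost 1
[col 1] DET: children DE:{A,G}, T:{C} ∪→ {A,C,G}; cost 1
[col 1] HY: children H:{G}, Y:{G} ∩→ {G}; cost 0
[col 1] DEHTY: children DET:{A,C,G}, HY:{G} ∩→ {G}; cost 0
[col 2] DE: children D:{A}, E:{A} ∩→ {A}; cost 0
[col 2] DET: children DE:{A}, T:{A} ∩→ {A}; cost 0
[col 2] HY: children H:{C}, Y:{T} ∪→ {C,T}; cost 1
[col 2] DEHTY: children DET:{A}, HY:{C,T} ∪→ {A,C,T}; cost 1
[col 3] DE: children D:{G}, E:{T} ∪→ {G,T}; cost 1
[col 3] DET: children DE:{G,T}, T:{A} ∪→ {A,G,T}; cost 1
[col 3] HY: children H:{G}, Y:{A} ∪→ {A,G}; cost 1
[col 3] DEHTY: children DET:{A,G,T}, HY:{A,G} ∩→ {A,G}; cost 0
per-site changes: [2, 2, 2, 3]; total = 9

2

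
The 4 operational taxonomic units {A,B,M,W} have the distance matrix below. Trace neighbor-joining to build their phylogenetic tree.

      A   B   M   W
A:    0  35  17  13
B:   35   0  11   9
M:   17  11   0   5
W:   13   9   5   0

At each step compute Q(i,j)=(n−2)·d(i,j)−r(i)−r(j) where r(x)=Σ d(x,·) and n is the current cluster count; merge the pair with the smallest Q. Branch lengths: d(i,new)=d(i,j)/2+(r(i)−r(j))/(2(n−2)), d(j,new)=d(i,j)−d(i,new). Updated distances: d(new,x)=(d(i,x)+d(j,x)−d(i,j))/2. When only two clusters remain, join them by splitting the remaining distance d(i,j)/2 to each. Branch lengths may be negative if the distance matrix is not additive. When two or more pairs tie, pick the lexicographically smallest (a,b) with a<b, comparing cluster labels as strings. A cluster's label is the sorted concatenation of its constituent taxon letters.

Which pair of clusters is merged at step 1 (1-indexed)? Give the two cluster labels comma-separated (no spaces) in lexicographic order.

step 1: merge (A,W) at d=13, Q=-66; branch lengths A→16, W→-3; new cluster AW
  updated: d(AW,B)=31/2, d(AW,M)=9/2
step 2: merge (AW,B) at d=31/2, Q=-31; branch lengths AW→9/2, B→11; new cluster ABW
  updated: d(ABW,M)=0
step 3: merge (ABW,M) at d=0; branch lengths ABW→0, M→0; new cluster ABMW
final tree: (((A:16,W:-3):9/2,B:11):0,M:0)
total length: 57/2

A,W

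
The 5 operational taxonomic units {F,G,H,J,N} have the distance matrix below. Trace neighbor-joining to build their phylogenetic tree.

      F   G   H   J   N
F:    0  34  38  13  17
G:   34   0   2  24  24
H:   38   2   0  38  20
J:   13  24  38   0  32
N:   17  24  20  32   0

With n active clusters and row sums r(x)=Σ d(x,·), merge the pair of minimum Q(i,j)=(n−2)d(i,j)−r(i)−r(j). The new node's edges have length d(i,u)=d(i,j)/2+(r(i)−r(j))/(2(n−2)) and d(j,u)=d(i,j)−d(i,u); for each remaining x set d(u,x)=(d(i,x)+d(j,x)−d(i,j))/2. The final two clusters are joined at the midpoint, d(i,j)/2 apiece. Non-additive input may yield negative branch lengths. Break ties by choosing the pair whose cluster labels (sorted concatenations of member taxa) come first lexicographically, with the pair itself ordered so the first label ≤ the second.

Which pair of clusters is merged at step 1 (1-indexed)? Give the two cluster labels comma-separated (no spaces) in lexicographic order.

step 1: merge (G,H) at d=2, Q=-176; branch lengths G→-4/3, H→10/3; new cluster GH
  updated: d(F,GH)=35, d(GH,J)=30, d(GH,N)=21
step 2: merge (F,J) at d=13, Q=-114; branch lengths F→4, J→9; new cluster FJ
  updated: d(FJ,GH)=26, d(FJ,N)=18
step 3: merge (FJ,GH) at d=26, Q=-65; branch lengths FJ→23/2, GH→29/2; new cluster FGHJ
  updated: d(FGHJ,N)=13/2
step 4: merge (FGHJ,N) at d=13/2; branch lengths FGHJ→13/4, N→13/4; new cluster FGHJN
final tree: (((F:4,J:9):23/2,(G:-4/3,H:10/3):29/2):13/4,N:13/4)
total length: 95/2

G,H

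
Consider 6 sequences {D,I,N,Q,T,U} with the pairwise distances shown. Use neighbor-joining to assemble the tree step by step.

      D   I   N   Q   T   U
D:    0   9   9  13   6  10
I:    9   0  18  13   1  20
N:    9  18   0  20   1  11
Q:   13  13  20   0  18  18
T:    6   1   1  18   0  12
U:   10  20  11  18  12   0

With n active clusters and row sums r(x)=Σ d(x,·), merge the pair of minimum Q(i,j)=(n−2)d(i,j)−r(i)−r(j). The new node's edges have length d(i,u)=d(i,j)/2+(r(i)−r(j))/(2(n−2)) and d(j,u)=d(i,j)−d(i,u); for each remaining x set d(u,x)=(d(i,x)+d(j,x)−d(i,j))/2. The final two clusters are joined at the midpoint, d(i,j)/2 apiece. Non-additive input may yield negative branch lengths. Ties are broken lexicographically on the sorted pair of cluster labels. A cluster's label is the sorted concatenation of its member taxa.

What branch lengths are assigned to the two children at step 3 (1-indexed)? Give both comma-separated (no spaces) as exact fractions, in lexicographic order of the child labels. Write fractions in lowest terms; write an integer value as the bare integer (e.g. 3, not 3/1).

31/16,33/16

iteration 1: select I,T (d=1, Q=-95); attach at lengths (27/8, -19/8); label the merged cluster IT
  updated: d(D,IT)=7, d(IT,N)=9, d(IT,Q)=15, d(IT,U)=31/2
iteration 2: select N,U (d=11, Q=-141/2); attach at lengths (55/12, 77/12); label the merged cluster NU
  updated: d(D,NU)=4, d(IT,NU)=27/4, d(NU,Q)=27/2
iteration 3: select D,NU (d=4, Q=-161/4); attach at lengths (31/16, 33/16); label the merged cluster DNU
  updated: d(DNU,IT)=39/8, d(DNU,Q)=45/4
iteration 4: select DNU,IT (d=39/8, Q=-249/8); attach at lengths (9/16, 69/16); label the merged cluster DINTU
  updated: d(DINTU,Q)=171/16
iteration 5: select DINTU,Q (d=171/16); attach at lengths (171/32, 171/32); label the merged cluster DINQTU
final tree: (((D:31/16,(N:55/12,U:77/12):33/16):9/16,(I:27/8,T:-19/8):69/16):171/32,Q:171/32)
total length: 505/16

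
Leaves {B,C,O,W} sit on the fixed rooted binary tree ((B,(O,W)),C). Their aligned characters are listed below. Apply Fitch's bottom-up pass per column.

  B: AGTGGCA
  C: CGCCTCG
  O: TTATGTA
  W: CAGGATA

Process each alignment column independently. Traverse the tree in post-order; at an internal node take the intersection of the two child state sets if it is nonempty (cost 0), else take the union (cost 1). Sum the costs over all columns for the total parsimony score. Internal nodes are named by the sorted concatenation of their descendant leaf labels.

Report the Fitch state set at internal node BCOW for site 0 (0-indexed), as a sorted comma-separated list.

[col 0] OW: children O:{T}, W:{C} ∪→ {C,T}; cost 1
[col 0] BOW: children B:{A}, OW:{C,T} ∪→ {A,C,T}; cost 1
[col 0] BCOW: children BOW:{A,C,T}, C:{C} ∩→ {C}; cost 0
[col 1] OW: children O:{T}, W:{A} ∪→ {A,T}; cost 1
[col 1] BOW: children B:{G}, OW:{A,T} ∪→ {A,G,T}; cost 1
[col 1] BCOW: children BOW:{A,G,T}, C:{G} ∩→ {G}; cost 0
[col 2] OW: children O:{A}, W:{G} ∪→ {A,G}; cost 1
[col 2] BOW: children B:{T}, OW:{A,G} ∪→ {A,G,T}; cost 1
[col 2] BCOW: children BOW:{A,G,T}, C:{C} ∪→ {A,C,G,T}; cost 1
[col 3] OW: children O:{T}, W:{G} ∪→ {G,T}; cost 1
[col 3] BOW: children B:{G}, OW:{G,T} ∩→ {G}; cost 0
[col 3] BCOW: children BOW:{G}, C:{C} ∪→ {C,G}; cost 1
[col 4] OW: children O:{G}, W:{A} ∪→ {A,G}; cost 1
[col 4] BOW: children B:{G}, OW:{A,G} ∩→ {G}; cost 0
[col 4] BCOW: children BOW:{G}, C:{T} ∪→ {G,T}; cost 1
[col 5] OW: children O:{T}, W:{T} ∩→ {T}; cost 0
[col 5] BOW: children B:{C}, OW:{T} ∪→ {C,T}; cost 1
[col 5] BCOW: children BOW:{C,T}, C:{C} ∩→ {C}; cost 0
[col 6] OW: children O:{A}, W:{A} ∩→ {A}; cost 0
[col 6] BOW: children B:{A}, OW:{A} ∩→ {A}; cost 0
[col 6] BCOW: children BOW:{A}, C:{G} ∪→ {A,G}; cost 1
per-site changes: [2, 2, 3, 2, 2, 1, 1]; total = 13

C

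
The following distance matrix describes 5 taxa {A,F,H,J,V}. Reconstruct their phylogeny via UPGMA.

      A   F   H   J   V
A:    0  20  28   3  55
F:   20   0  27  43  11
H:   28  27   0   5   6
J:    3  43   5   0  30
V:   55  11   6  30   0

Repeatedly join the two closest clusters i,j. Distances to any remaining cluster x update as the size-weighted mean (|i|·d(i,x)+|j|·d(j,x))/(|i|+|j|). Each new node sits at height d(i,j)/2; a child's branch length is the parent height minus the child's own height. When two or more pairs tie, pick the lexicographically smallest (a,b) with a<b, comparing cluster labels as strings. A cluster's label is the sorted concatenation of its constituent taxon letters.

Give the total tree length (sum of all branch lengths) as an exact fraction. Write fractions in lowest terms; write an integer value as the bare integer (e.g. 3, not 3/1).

265/6

step 1: merge (A,J) at d=3; branch lengths A→3/2, J→3/2; new cluster AJ
  updated: d(AJ,F)=63/2, d(AJ,H)=33/2, d(AJ,V)=85/2
step 2: merge (H,V) at d=6; branch lengths H→3, V→3; new cluster HV
  updated: d(AJ,HV)=59/2, d(F,HV)=19
step 3: merge (F,HV) at d=19; branch lengths F→19/2, HV→13/2; new cluster FHV
  updated: d(AJ,FHV)=181/6
step 4: merge (AJ,FHV) at d=181/6; branch lengths AJ→163/12, FHV→67/12; new cluster AFHJV
final tree: ((A:3/2,J:3/2):163/12,(F:19/2,(H:3,V:3):13/2):67/12)
total length: 265/6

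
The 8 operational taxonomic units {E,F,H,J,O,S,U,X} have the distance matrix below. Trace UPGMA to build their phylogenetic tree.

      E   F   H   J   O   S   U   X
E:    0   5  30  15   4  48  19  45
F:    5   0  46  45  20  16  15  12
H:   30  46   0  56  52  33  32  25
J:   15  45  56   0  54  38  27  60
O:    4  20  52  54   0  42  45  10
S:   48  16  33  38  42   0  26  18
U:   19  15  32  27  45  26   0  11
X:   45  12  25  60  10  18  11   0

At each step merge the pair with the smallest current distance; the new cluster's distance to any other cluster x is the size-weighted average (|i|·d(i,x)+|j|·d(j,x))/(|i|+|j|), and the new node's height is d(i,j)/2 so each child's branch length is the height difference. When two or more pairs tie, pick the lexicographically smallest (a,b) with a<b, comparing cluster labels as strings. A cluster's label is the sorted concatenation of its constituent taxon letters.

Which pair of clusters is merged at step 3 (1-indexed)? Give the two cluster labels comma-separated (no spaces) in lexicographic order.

step 1: merge (E,O) at d=4; branch lengths E→2, O→2; new cluster EO
  updated: d(EO,F)=25/2, d(EO,H)=41, d(EO,J)=69/2, d(EO,S)=45, d(EO,U)=32, d(EO,X)=55/2
step 2: merge (U,X) at d=11; branch lengths U→11/2, X→11/2; new cluster UX
  updated: d(EO,UX)=119/4, d(F,UX)=27/2, d(H,UX)=57/2, d(J,UX)=87/2, d(S,UX)=22
step 3: merge (EO,F) at d=25/2; branch lengths EO→17/4, F→25/4; new cluster EFO
  updated: d(EFO,H)=128/3, d(EFO,J)=38, d(EFO,S)=106/3, d(EFO,UX)=73/3
step 4: merge (S,UX) at d=22; branch lengths S→11, UX→11/2; new cluster SUX
  updated: d(EFO,SUX)=28, d(H,SUX)=30, d(J,SUX)=125/3
step 5: merge (EFO,SUX) at d=28; branch lengths EFO→31/4, SUX→3; new cluster EFOSUX
  updated: d(EFOSUX,H)=109/3, d(EFOSUX,J)=239/6
step 6: merge (EFOSUX,H) at d=109/3; branch lengths EFOSUX→25/6, H→109/6; new cluster EFHOSUX
  updated: d(EFHOSUX,J)=295/7
step 7: merge (EFHOSUX,J) at d=295/7; branch lengths EFHOSUX→61/21, J→295/14; new cluster EFHJOSUX
final tree: (((((E:2,O:2):17/4,F:25/4):31/4,(S:11,(U:11/2,X:11/2):11/2):3):25/6,H:109/6):61/21,J:295/14)
total length: 8321/84

EO,F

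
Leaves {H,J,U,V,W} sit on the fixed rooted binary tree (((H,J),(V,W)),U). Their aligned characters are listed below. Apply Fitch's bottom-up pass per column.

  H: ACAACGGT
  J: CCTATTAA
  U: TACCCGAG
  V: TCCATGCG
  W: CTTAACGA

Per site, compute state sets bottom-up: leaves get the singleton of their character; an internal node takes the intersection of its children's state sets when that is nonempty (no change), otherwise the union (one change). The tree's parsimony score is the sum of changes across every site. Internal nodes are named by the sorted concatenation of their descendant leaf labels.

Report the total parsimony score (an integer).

[col 0] HJ: children H:{A}, J:{C} ∪→ {A,C}; cost 1
[col 0] VW: children V:{T}, W:{C} ∪→ {C,T}; cost 1
[col 0] HJVW: children HJ:{A,C}, VW:{C,T} ∩→ {C}; cost 0
[col 0] HJUVW: children HJVW:{C}, U:{T} ∪→ {C,T}; cost 1
[col 1] HJ: children H:{C}, J:{C} ∩→ {C}; cost 0
[col 1] VW: children V:{C}, W:{T} ∪→ {C,T}; cost 1
[col 1] HJVW: children HJ:{C}, VW:{C,T} ∩→ {C}; cost 0
[col 1] HJUVW: children HJVW:{C}, U:{A} ∪→ {A,C}; cost 1
[col 2] HJ: children H:{A}, J:{T} ∪→ {A,T}; cost 1
[col 2] VW: children V:{C}, W:{T} ∪→ {C,T}; cost 1
[col 2] HJVW: children HJ:{A,T}, VW:{C,T} ∩→ {T}; cost 0
[col 2] HJUVW: children HJVW:{T}, U:{C} ∪→ {C,T}; cost 1
[col 3] HJ: children H:{A}, J:{A} ∩→ {A}; cost 0
[col 3] VW: children V:{A}, W:{A} ∩→ {A}; cost 0
[col 3] HJVW: children HJ:{A}, VW:{A} ∩→ {A}; cost 0
[col 3] HJUVW: children HJVW:{A}, U:{C} ∪→ {A,C}; cost 1
[col 4] HJ: children H:{C}, J:{T} ∪→ {C,T}; cost 1
[col 4] VW: children V:{T}, W:{A} ∪→ {A,T}; cost 1
[col 4] HJVW: children HJ:{C,T}, VW:{A,T} ∩→ {T}; cost 0
[col 4] HJUVW: children HJVW:{T}, U:{C} ∪→ {C,T}; cost 1
[col 5] HJ: children H:{G}, J:{T} ∪→ {G,T}; cost 1
[col 5] VW: children V:{G}, W:{C} ∪→ {C,G}; cost 1
[col 5] HJVW: children HJ:{G,T}, VW:{C,G} ∩→ {G}; cost 0
[col 5] HJUVW: children HJVW:{G}, U:{G} ∩→ {G}; cost 0
[col 6] HJ: children H:{G}, J:{A} ∪→ {A,G}; cost 1
[col 6] VW: children V:{C}, W:{G} ∪→ {C,G}; cost 1
[col 6] HJVW: children HJ:{A,G}, VW:{C,G} ∩→ {G}; cost 0
[col 6] HJUVW: children HJVW:{G}, U:{A} ∪→ {A,G}; cost 1
[col 7] HJ: children H:{T}, J:{A} ∪→ {A,T}; cost 1
[col 7] VW: children V:{G}, W:{A} ∪→ {A,G}; cost 1
[col 7] HJVW: children HJ:{A,T}, VW:{A,G} ∩→ {A}; cost 0
[col 7] HJUVW: children HJVW:{A}, U:{G} ∪→ {A,G}; cost 1
per-site changes: [3, 2, 3, 1, 3, 2, 3, 3]; total = 20

20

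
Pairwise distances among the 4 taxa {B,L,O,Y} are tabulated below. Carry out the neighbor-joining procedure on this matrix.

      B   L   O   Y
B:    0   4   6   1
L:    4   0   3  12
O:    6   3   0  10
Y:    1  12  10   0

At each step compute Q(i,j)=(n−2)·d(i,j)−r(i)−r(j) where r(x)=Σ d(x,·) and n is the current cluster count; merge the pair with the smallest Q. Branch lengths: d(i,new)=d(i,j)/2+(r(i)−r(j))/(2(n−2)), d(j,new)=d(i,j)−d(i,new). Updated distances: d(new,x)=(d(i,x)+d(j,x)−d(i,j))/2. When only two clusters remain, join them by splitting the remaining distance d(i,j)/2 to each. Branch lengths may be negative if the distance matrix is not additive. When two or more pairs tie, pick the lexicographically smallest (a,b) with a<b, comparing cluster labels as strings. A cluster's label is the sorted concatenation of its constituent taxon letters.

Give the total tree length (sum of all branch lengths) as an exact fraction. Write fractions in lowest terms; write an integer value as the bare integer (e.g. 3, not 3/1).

1. join B+Y (d=1, Q=-32) ⇒ BY; edges |B|=-5/2, |Y|=7/2
  updated: d(BY,L)=15/2, d(BY,O)=15/2
2. join BY+L (d=15/2, Q=-18) ⇒ BLY; edges |BY|=6, |L|=3/2
  updated: d(BLY,O)=3/2
3. join BLY+O (d=3/2) ⇒ BLOY; edges |BLY|=3/4, |O|=3/4
final tree: (((B:-5/2,Y:7/2):6,L:3/2):3/4,O:3/4)
total length: 10

10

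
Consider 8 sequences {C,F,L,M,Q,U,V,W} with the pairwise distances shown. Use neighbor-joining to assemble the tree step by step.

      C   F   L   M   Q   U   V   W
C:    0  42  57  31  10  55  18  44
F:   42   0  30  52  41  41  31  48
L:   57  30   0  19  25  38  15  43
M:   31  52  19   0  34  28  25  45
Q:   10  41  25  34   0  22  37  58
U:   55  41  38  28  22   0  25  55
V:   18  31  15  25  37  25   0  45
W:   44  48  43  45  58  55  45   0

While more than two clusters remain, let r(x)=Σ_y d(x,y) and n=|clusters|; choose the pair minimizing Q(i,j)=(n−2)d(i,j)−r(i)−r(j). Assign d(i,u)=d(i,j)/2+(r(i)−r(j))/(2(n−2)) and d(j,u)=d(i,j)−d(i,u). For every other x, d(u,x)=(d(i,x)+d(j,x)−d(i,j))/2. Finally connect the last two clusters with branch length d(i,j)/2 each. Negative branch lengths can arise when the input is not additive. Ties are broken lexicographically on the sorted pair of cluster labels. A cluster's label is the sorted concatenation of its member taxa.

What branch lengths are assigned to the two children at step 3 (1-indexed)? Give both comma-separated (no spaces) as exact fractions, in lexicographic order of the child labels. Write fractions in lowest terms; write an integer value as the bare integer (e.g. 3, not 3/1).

1. join C+Q (d=10, Q=-424) ⇒ CQ; edges |C|=15/2, |Q|=5/2
  updated: d(CQ,F)=73/2, d(CQ,L)=36, d(CQ,M)=55/2, d(CQ,U)=67/2, d(CQ,V)=45/2, d(CQ,W)=46
2. join L+M (d=19, Q=-565/2) ⇒ LM; edges |L|=159/20, |M|=221/20
  updated: d(CQ,LM)=89/4, d(F,LM)=63/2, d(LM,U)=47/2, d(LM,V)=21/2, d(LM,W)=69/2
3. join F+W (d=48, Q=-449/2) ⇒ FW; edges |F|=303/16, |W|=465/16
  updated: d(CQ,FW)=69/4, d(FW,LM)=9, d(FW,U)=24, d(FW,V)=14
4. join CQ+FW (d=69/4, Q=-108) ⇒ CFQW; edges |CQ|=83/6, |FW|=41/12
  updated: d(CFQW,LM)=7, d(CFQW,U)=161/8, d(CFQW,V)=77/8
5. join CFQW+U (d=161/8, Q=-521/8) ⇒ CFQUW; edges |CFQW|=67/32, |U|=577/32
  updated: d(CFQUW,LM)=83/16, d(CFQUW,V)=29/4
6. join CFQUW+LM (d=83/16, Q=-367/16) ⇒ CFLMQUW; edges |CFQUW|=31/32, |LM|=135/32
  updated: d(CFLMQUW,V)=201/32
7. join CFLMQUW+V (d=201/32) ⇒ CFLMQUVW; edges |CFLMQUW|=201/64, |V|=201/64
final tree: (((((C:15/2,Q:5/2):83/6,(F:303/16,W:465/16):41/12):67/32,U:577/32):31/32,(L:159/20,M:221/20):135/32):201/64,V:201/64)
total length: 4027/32

303/16,465/16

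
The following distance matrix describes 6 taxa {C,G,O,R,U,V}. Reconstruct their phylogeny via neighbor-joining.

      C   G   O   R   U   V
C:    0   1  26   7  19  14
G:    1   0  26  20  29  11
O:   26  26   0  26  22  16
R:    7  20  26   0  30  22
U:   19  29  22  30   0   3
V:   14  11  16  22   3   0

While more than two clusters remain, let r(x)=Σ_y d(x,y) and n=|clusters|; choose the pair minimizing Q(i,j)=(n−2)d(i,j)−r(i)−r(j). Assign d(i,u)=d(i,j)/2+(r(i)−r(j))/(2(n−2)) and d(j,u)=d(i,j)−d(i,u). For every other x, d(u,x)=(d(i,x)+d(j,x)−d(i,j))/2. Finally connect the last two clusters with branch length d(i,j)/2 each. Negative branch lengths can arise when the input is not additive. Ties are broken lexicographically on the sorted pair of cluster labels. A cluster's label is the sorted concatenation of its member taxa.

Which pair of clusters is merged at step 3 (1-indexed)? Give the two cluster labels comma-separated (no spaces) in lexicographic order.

iteration 1: select U,V (d=3, Q=-157); attach at lengths (49/8, -25/8); label the merged cluster UV
  updated: d(C,UV)=15, d(G,UV)=37/2, d(O,UV)=35/2, d(R,UV)=49/2
iteration 2: select O,UV (d=35/2, Q=-237/2); attach at lengths (145/12, 65/12); label the merged cluster OUV
  updated: d(C,OUV)=47/4, d(G,OUV)=27/2, d(OUV,R)=33/2
iteration 3: select C,G (d=1, Q=-209/4); attach at lengths (-51/16, 67/16); label the merged cluster CG
  updated: d(CG,OUV)=97/8, d(CG,R)=13
iteration 4: select CG,OUV (d=97/8, Q=-333/8); attach at lengths (69/16, 125/16); label the merged cluster CGOUV
  updated: d(CGOUV,R)=139/16
iteration 5: select CGOUV,R (d=139/16); attach at lengths (139/32, 139/32); label the merged cluster CGORUV
final tree: (((C:-51/16,G:67/16):69/16,(O:145/12,(U:49/8,V:-25/8):65/12):125/16):139/32,R:139/32)
total length: 677/16

C,G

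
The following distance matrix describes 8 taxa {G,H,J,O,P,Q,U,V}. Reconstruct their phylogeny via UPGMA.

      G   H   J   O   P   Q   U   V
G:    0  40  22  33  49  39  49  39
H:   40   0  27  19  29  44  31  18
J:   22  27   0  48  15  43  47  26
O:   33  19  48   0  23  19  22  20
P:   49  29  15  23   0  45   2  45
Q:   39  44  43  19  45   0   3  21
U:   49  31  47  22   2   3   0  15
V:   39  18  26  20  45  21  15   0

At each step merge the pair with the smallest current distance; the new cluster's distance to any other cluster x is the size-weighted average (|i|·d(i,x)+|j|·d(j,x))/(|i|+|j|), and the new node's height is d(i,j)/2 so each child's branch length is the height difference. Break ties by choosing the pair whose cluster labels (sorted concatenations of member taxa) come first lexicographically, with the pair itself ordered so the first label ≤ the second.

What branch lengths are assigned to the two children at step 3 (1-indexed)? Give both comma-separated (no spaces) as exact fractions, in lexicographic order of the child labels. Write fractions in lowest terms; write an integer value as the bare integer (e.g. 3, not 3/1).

1. join P+U (d=2) ⇒ PU; edges |P|=1, |U|=1
  updated: d(G,PU)=49, d(H,PU)=30, d(J,PU)=31, d(O,PU)=45/2, d(PU,Q)=24, d(PU,V)=30
2. join H+V (d=18) ⇒ HV; edges |H|=9, |V|=9
  updated: d(G,HV)=79/2, d(HV,J)=53/2, d(HV,O)=39/2, d(HV,PU)=30, d(HV,Q)=65/2
3. join O+Q (d=19) ⇒ OQ; edges |O|=19/2, |Q|=19/2
  updated: d(G,OQ)=36, d(HV,OQ)=26, d(J,OQ)=91/2, d(OQ,PU)=93/4
4. join G+J (d=22) ⇒ GJ; edges |G|=11, |J|=11
  updated: d(GJ,HV)=33, d(GJ,OQ)=163/4, d(GJ,PU)=40
5. join OQ+PU (d=93/4) ⇒ OPQU; edges |OQ|=17/8, |PU|=85/8
  updated: d(GJ,OPQU)=323/8, d(HV,OPQU)=28
6. join HV+OPQU (d=28) ⇒ HOPQUV; edges |HV|=5, |OPQU|=19/8
  updated: d(GJ,HOPQUV)=455/12
7. join GJ+HOPQUV (d=455/12) ⇒ GHJOPQUV; edges |GJ|=191/24, |HOPQUV|=119/24
final tree: ((G:11,J:11):191/24,((H:9,V:9):5,((O:19/2,Q:19/2):17/8,(P:1,U:1):85/8):19/8):119/24)
total length: 2257/24

19/2,19/2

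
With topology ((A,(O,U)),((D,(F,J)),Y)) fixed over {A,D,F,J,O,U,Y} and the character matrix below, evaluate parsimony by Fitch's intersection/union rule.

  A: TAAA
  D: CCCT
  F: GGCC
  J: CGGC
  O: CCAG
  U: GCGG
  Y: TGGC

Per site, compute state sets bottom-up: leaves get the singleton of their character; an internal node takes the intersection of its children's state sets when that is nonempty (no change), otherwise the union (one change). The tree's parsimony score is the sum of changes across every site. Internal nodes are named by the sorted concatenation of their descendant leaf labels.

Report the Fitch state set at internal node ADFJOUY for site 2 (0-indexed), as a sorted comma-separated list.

[col 0] OU: children O:{C}, U:{G} ∪→ {C,G}; cost 1
[col 0] AOU: children A:{T}, OU:{C,G} ∪→ {C,G,T}; cost 1
[col 0] FJ: children F:{G}, J:{C} ∪→ {C,G}; cost 1
[col 0] DFJ: children D:{C}, FJ:{C,G} ∩→ {C}; cost 0
[col 0] DFJY: children DFJ:{C}, Y:{T} ∪→ {C,T}; cost 1
[col 0] ADFJOUY: children AOU:{C,G,T}, DFJY:{C,T} ∩→ {C,T}; cost 0
[col 1] OU: children O:{C}, U:{C} ∩→ {C}; cost 0
[col 1] AOU: children A:{A}, OU:{C} ∪→ {A,C}; cost 1
[col 1] FJ: children F:{G}, J:{G} ∩→ {G}; cost 0
[col 1] DFJ: children D:{C}, FJ:{G} ∪→ {C,G}; cost 1
[col 1] DFJY: children DFJ:{C,G}, Y:{G} ∩→ {G}; cost 0
[col 1] ADFJOUY: children AOU:{A,C}, DFJY:{G} ∪→ {A,C,G}; cost 1
[col 2] OU: children O:{A}, U:{G} ∪→ {A,G}; cost 1
[col 2] AOU: children A:{A}, OU:{A,G} ∩→ {A}; cost 0
[col 2] FJ: children F:{C}, J:{G} ∪→ {C,G}; cost 1
[col 2] DFJ: children D:{C}, FJ:{C,G} ∩→ {C}; cost 0
[col 2] DFJY: children DFJ:{C}, Y:{G} ∪→ {C,G}; cost 1
[col 2] ADFJOUY: children AOU:{A}, DFJY:{C,G} ∪→ {A,C,G}; cost 1
[col 3] OU: children O:{G}, U:{G} ∩→ {G}; cost 0
[col 3] AOU: children A:{A}, OU:{G} ∪→ {A,G}; cost 1
[col 3] FJ: children F:{C}, J:{C} ∩→ {C}; cost 0
[col 3] DFJ: children D:{T}, FJ:{C} ∪→ {C,T}; cost 1
[col 3] DFJY: children DFJ:{C,T}, Y:{C} ∩→ {C}; cost 0
[col 3] ADFJOUY: children AOU:{A,G}, DFJY:{C} ∪→ {A,C,G}; cost 1
per-site changes: [4, 3, 4, 3]; total = 14

A,C,G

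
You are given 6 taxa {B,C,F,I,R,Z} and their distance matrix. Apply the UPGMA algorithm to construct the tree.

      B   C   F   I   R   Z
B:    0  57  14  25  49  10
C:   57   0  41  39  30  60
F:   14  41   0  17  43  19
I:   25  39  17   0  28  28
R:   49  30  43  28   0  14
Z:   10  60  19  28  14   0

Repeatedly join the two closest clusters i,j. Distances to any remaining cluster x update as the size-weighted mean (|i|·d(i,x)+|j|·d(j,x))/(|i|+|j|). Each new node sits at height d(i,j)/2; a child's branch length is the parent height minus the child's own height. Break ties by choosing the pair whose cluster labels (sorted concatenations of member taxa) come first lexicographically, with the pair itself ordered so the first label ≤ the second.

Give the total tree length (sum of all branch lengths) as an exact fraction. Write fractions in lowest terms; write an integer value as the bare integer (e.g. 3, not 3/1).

1. join B+Z (d=10) ⇒ BZ; edges |B|=5, |Z|=5
  updated: d(BZ,C)=117/2, d(BZ,F)=33/2, d(BZ,I)=53/2, d(BZ,R)=63/2
2. join BZ+F (d=33/2) ⇒ BFZ; edges |BZ|=13/4, |F|=33/4
  updated: d(BFZ,C)=158/3, d(BFZ,I)=70/3, d(BFZ,R)=106/3
3. join BFZ+I (d=70/3) ⇒ BFIZ; edges |BFZ|=41/12, |I|=35/3
  updated: d(BFIZ,C)=197/4, d(BFIZ,R)=67/2
4. join C+R (d=30) ⇒ CR; edges |C|=15, |R|=15
  updated: d(BFIZ,CR)=331/8
5. join BFIZ+CR (d=331/8) ⇒ BCFIRZ; edges |BFIZ|=433/48, |CR|=91/16
final tree: ((((B:5,Z:5):13/4,F:33/4):41/12,I:35/3):433/48,(C:15,R:15):91/16)
total length: 1951/24

1951/24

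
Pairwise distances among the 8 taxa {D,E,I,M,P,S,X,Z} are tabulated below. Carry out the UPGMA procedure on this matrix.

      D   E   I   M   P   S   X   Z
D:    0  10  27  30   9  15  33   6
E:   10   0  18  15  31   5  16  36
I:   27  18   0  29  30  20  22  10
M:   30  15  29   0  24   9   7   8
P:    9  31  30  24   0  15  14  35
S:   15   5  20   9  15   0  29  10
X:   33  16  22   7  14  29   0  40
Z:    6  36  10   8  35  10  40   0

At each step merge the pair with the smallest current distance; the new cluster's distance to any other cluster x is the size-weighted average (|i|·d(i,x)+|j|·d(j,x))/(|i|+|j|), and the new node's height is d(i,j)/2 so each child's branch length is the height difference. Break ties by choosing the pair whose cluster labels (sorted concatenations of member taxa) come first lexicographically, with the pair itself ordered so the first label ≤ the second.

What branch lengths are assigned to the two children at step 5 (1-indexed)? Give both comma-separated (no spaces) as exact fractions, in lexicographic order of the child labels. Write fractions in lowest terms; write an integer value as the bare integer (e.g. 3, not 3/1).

25/4,37/4

iteration 1: select E,S (d=5); attach at lengths (5/2, 5/2); label the merged cluster ES
  updated: d(D,ES)=25/2, d(ES,I)=19, d(ES,M)=12, d(ES,P)=23, d(ES,X)=45/2, d(ES,Z)=23
iteration 2: select D,Z (d=6); attach at lengths (3, 3); label the merged cluster DZ
  updated: d(DZ,ES)=71/4, d(DZ,I)=37/2, d(DZ,M)=19, d(DZ,P)=22, d(DZ,X)=73/2
iteration 3: select M,X (d=7); attach at lengths (7/2, 7/2); label the merged cluster MX
  updated: d(DZ,MX)=111/4, d(ES,MX)=69/4, d(I,MX)=51/2, d(MX,P)=19
iteration 4: select ES,MX (d=69/4); attach at lengths (49/8, 41/8); label the merged cluster EMSX
  updated: d(DZ,EMSX)=91/4, d(EMSX,I)=89/4, d(EMSX,P)=21
iteration 5: select DZ,I (d=37/2); attach at lengths (25/4, 37/4); label the merged cluster DIZ
  updated: d(DIZ,EMSX)=271/12, d(DIZ,P)=74/3
iteration 6: select EMSX,P (d=21); attach at lengths (15/8, 21/2); label the merged cluster EMPSX
  updated: d(DIZ,EMPSX)=23
iteration 7: select DIZ,EMPSX (d=23); attach at lengths (9/4, 1); label the merged cluster DEIMPSXZ
final tree: (((D:3,Z:3):25/4,I:37/4):9/4,(((E:5/2,S:5/2):49/8,(M:7/2,X:7/2):41/8):15/8,P:21/2):1)
total length: 483/8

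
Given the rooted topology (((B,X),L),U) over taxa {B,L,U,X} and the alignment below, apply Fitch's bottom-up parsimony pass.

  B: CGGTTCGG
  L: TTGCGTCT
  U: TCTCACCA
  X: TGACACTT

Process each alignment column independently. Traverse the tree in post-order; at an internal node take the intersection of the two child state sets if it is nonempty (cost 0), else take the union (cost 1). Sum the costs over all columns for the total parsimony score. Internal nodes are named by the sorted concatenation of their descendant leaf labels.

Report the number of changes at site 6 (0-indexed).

2

site 0, node BX: B={C} ∪ X={T} → {C,T} (+1)
site 0, node BLX: BX={C,T} ∩ L={T} → {T} (+0)
site 0, node BLUX: BLX={T} ∩ U={T} → {T} (+0)
site 1, node BX: B={G} ∩ X={G} → {G} (+0)
site 1, node BLX: BX={G} ∪ L={T} → {G,T} (+1)
site 1, node BLUX: BLX={G,T} ∪ U={C} → {C,G,T} (+1)
site 2, node BX: B={G} ∪ X={A} → {A,G} (+1)
site 2, node BLX: BX={A,G} ∩ L={G} → {G} (+0)
site 2, node BLUX: BLX={G} ∪ U={T} → {G,T} (+1)
site 3, node BX: B={T} ∪ X={C} → {C,T} (+1)
site 3, node BLX: BX={C,T} ∩ L={C} → {C} (+0)
site 3, node BLUX: BLX={C} ∩ U={C} → {C} (+0)
site 4, node BX: B={T} ∪ X={A} → {A,T} (+1)
site 4, node BLX: BX={A,T} ∪ L={G} → {A,G,T} (+1)
site 4, node BLUX: BLX={A,G,T} ∩ U={A} → {A} (+0)
site 5, node BX: B={C} ∩ X={C} → {C} (+0)
site 5, node BLX: BX={C} ∪ L={T} → {C,T} (+1)
site 5, node BLUX: BLX={C,T} ∩ U={C} → {C} (+0)
site 6, node BX: B={G} ∪ X={T} → {G,T} (+1)
site 6, node BLX: BX={G,T} ∪ L={C} → {C,G,T} (+1)
site 6, node BLUX: BLX={C,G,T} ∩ U={C} → {C} (+0)
site 7, node BX: B={G} ∪ X={T} → {G,T} (+1)
site 7, node BLX: BX={G,T} ∩ L={T} → {T} (+0)
site 7, node BLUX: BLX={T} ∪ U={A} → {A,T} (+1)
per-site changes: [1, 2, 2, 1, 2, 1, 2, 2]; total = 13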